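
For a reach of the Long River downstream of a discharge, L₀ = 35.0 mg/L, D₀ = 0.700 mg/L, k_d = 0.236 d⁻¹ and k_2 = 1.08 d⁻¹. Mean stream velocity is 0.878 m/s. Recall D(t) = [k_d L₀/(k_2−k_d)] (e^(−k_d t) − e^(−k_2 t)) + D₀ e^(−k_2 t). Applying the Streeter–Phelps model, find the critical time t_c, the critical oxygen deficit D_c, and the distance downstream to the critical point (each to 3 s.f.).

t_c ≈ 1.71 d; D_c ≈ 5.10 mg/L; x_c ≈ 130 km

At the critical point dD/dt = 0, so k_d L₀ e^(−k_d t) = k_2 D. Substituting D(t) from the Streeter–Phelps equation and solving for t gives
t_c = ln[(k_2/k_d)(1 − D₀(k_2−k_d)/(k_d L₀))] / (k_2−k_d).
Here k_2−k_d = 0.8440 d⁻¹ and 1 − D₀(k_2−k_d)/(k_d L₀) = 1 − 0.700×0.8440/(0.236×35.0) = 0.9285, so
t_c = ln(4.576 × 0.9285) / 0.8440 = 1.447 / 0.8440 = 1.714 d.
L(t_c) = L₀ e^(−k_d t_c) = 35.0 × 0.6673 = 23.36 mg/L, and at the critical point k_2 D_c = k_d L, so D_c = (0.236/1.08) × 23.36 = 5.104 mg/L.
x_c = v t_c = 0.878 m/s × 1.714 d × 86400 s/d = 130000 m ≈ 130 km.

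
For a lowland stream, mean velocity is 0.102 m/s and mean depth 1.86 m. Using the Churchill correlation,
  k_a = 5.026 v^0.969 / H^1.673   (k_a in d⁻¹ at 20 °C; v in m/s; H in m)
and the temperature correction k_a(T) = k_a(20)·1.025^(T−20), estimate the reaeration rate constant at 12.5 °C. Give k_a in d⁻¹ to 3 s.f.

k_a ≈ 0.162 d⁻¹

k_a(20) = 5.026 × 0.102^0.969 / 1.86^1.673 = 5.026 × 0.1095 / 2.824 = 0.1948 d⁻¹.
k_a(12.5) = 0.1948 × 1.025^(12.5−20) = 0.1948 × 0.8309 = 0.1619 d⁻¹.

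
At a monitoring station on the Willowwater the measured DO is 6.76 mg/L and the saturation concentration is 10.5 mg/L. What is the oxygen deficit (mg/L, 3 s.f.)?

D ≈ 3.74 mg/L

D = C_s − C = 10.5 − 6.76 = 3.74 mg/L.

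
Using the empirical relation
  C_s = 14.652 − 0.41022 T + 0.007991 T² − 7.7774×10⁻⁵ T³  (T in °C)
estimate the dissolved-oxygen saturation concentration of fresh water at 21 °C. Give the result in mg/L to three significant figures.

C_s = 14.652 − 0.41022×21 + 0.007991×21² − 7.7774×10⁻⁵×21³ = 8.841 mg/L.

C_s ≈ 8.84 mg/L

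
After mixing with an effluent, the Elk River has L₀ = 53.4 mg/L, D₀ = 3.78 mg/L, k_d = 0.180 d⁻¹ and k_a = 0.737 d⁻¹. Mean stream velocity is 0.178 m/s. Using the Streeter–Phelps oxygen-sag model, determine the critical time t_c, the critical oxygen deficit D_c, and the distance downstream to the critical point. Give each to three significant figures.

t_c ≈ 2.09 d; D_c ≈ 8.96 mg/L; x_c ≈ 32.1 km

With k_a/k_d = 4.094 and 1 − D₀(k_a−k_d)/(k_d L₀) = 0.7810,
t_c = ln(4.094 × 0.7810) / (0.737 − 0.180) = ln(3.198) / 0.5570 = 1.162/0.5570 = 2.087 d.
L(t_c) = L₀ e^(−k_d t_c) = 53.4 × 0.6869 = 36.68 mg/L, and at the critical point k_a D_c = k_d L, so D_c = (0.180/0.737) × 36.68 = 8.958 mg/L.
x_c = v t_c = 0.178 m/s × 2.087 d × 86400 s/d = 32090 m ≈ 32.1 km.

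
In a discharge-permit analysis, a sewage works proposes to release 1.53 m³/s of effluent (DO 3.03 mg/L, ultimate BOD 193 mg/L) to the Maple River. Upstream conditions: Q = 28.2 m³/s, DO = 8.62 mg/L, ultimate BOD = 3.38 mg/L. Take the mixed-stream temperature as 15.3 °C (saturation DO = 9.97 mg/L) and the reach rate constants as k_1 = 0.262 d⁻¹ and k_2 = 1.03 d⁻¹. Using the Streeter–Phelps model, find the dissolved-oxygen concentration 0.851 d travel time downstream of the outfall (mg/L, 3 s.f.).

Mixed DO = (28.2×8.62 + 1.53×3.03)/(28.2+1.53) = 247.7/29.73 = 8.332 mg/L.
Mixed L₀ = (28.2×3.38 + 1.53×193)/(29.73) = 390.6/29.73 = 13.14 mg/L.
Initial deficit D₀ = C_s − DO₀ = 9.97 − 8.332 = 1.638 mg/L.
D(0.851) = [0.262×13.14/(1.03−0.262)](e^(−0.262×0.851) − e^(−1.03×0.851)) + 1.638 e^(−1.03×0.851)
= 4.482 × (0.8001 − 0.4162) + 1.638 × 0.4162 = 2.402 mg/L.
DO = 9.97 − 2.402 = 7.568 mg/L.

DO ≈ 7.57 mg/L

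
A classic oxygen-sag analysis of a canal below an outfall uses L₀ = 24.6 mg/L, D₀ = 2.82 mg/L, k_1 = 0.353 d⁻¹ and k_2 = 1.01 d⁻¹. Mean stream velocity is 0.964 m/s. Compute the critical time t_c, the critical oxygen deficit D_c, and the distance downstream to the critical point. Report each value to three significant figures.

t_c ≈ 1.23 d; D_c ≈ 5.56 mg/L; x_c ≈ 103 km

With k_2/k_1 = 2.861 and 1 − D₀(k_2−k_1)/(k_1 L₀) = 0.7866,
t_c = ln(2.861 × 0.7866) / (1.01 − 0.353) = ln(2.251) / 0.6570 = 0.8113/0.6570 = 1.235 d.
D_c = (k_1/k_2) L₀ e^(−k_1 t_c) = (0.353/1.01) × 24.6 × e^(−0.353×1.235) = 0.3495 × 24.6 × 0.6467 = 5.560 mg/L.
x_c = v t_c = 0.964 m/s × 1.235 d × 86400 s/d = 102800 m ≈ 103 km.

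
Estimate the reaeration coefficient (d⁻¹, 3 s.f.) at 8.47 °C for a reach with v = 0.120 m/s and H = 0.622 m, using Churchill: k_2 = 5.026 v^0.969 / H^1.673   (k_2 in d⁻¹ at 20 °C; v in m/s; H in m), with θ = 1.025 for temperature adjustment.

k_2 ≈ 1.07 d⁻¹

k_2(20) = 5.026 × 0.120^0.969 / 0.622^1.673 = 5.026 × 0.1282 / 0.4519 = 1.425 d⁻¹.
k_2(8.47) = 1.425 × 1.025^(8.47−20) = 1.425 × 0.7522 = 1.072 d⁻¹.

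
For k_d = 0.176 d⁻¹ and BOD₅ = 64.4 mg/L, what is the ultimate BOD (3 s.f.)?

BOD₅ = L₀(1 − e^(−5k_d)) ⇒ L₀ = BOD₅ / (1 − e^(−5×0.176))
= 64.4 / (1 − 0.4148) = 64.4 / 0.5852 = 110.0 mg/L.

L₀ ≈ 110 mg/L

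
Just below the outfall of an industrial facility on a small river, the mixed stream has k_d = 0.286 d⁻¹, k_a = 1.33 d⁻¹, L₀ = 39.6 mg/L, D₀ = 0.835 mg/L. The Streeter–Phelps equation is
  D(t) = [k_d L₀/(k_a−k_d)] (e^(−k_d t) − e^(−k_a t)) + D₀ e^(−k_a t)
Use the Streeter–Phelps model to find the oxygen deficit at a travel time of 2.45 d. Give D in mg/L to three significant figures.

D ≈ 5.00 mg/L

k_d L₀/(k_a−k_d) = 0.286×39.6/(1.33−0.286) = 11.33/1.044 = 10.85 mg/L.
e^(−k_d t) = e^(−0.286×2.450) = 0.4962; e^(−k_a t) = e^(−1.33×2.450) = 0.03845.
D = 10.85 × (0.4962 − 0.03845) + 0.835 × 0.03845 = 4.966 + 0.03210 = 4.998 mg/L.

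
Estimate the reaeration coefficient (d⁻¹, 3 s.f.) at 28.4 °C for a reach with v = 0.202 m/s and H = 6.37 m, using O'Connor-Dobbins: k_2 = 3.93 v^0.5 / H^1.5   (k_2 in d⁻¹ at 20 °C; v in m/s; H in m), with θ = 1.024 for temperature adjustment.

k_2 ≈ 0.134 d⁻¹

k_2(20) = 3.93 × 0.202^0.5 / 6.37^1.5 = 3.93 × 0.4494 / 16.08 = 0.1099 d⁻¹.
k_2(28.4) = 0.1099 × 1.024^(28.4−20) = 0.1099 × 1.220 = 0.1341 d⁻¹.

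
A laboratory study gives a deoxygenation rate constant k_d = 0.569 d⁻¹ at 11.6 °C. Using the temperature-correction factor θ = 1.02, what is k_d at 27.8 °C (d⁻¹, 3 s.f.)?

k_d ≈ 0.784 d⁻¹

k_d(T₂) = k_d(T₁) · θ^(T₂−T₁) = 0.569 × 1.02^(27.8−11.6)
= 0.569 × 1.02^16.2 = 0.569 × 1.378 = 0.7842 d⁻¹.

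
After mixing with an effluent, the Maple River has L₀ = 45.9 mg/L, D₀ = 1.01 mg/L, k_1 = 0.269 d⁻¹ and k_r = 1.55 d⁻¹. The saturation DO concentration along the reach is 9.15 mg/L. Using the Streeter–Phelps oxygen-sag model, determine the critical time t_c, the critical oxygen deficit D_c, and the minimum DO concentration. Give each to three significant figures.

At the critical point dD/dt = 0, so k_1 L₀ e^(−k_1 t) = k_r D. Substituting D(t) from the Streeter–Phelps equation and solving for t gives
t_c = ln[(k_r/k_1)(1 − D₀(k_r−k_1)/(k_1 L₀))] / (k_r−k_1).
Here k_r−k_1 = 1.281 d⁻¹ and 1 − D₀(k_r−k_1)/(k_1 L₀) = 1 − 1.01×1.281/(0.269×45.9) = 0.8952, so
t_c = ln(5.762 × 0.8952) / 1.281 = 1.641 / 1.281 = 1.281 d.
D_c = (k_1/k_r) L₀ e^(−k_1 t_c) = (0.269/1.55) × 45.9 × e^(−0.269×1.281) = 0.1735 × 45.9 × 0.7086 = 5.644 mg/L.
Minimum DO = C_s − D_c = 9.15 − 5.644 = 3.506 mg/L.

t_c ≈ 1.28 d; D_c ≈ 5.64 mg/L; min DO ≈ 3.51 mg/L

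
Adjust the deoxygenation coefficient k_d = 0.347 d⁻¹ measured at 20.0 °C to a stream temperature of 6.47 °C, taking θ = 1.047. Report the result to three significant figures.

k_d(T₂) = k_d(T₁) · θ^(T₂−T₁) = 0.347 × 1.047^(6.47−20.0)
= 0.347 × 1.047^-13.5 = 0.347 × 0.5372 = 0.1864 d⁻¹.

k_d ≈ 0.186 d⁻¹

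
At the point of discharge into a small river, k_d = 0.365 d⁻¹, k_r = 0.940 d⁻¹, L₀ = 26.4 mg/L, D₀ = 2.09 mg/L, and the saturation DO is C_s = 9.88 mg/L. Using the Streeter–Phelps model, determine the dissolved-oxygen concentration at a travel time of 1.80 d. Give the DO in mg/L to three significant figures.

k_d L₀/(k_r−k_d) = 0.365×26.4/(0.940−0.365) = 9.636/0.5750 = 16.76 mg/L.
e^(−k_d t) = e^(−0.365×1.800) = 0.5184; e^(−k_r t) = e^(−0.940×1.800) = 0.1842.
D = 16.76 × (0.5184 − 0.1842) + 2.09 × 0.1842 = 5.602 + 0.3849 = 5.986 mg/L.
DO = C_s − D = 9.88 − 5.986 = 3.894 mg/L.

DO ≈ 3.89 mg/L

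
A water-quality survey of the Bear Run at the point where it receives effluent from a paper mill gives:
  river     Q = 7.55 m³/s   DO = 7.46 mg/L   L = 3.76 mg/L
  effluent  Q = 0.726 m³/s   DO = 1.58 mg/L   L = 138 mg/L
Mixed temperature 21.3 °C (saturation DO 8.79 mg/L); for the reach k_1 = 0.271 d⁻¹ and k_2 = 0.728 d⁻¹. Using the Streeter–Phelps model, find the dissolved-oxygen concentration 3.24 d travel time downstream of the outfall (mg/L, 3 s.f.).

Mixed DO = (7.55×7.46 + 0.726×1.58)/(7.55+0.726) = 57.47/8.276 = 6.944 mg/L.
Mixed L₀ = (7.55×3.76 + 0.726×138)/(8.276) = 128.6/8.276 = 15.54 mg/L.
Initial deficit D₀ = C_s − DO₀ = 8.79 − 6.944 = 1.846 mg/L.
D(3.24) = [0.271×15.54/(0.728−0.271)](e^(−0.271×3.24) − e^(−0.728×3.24)) + 1.846 e^(−0.728×3.24)
= 9.213 × (0.4156 − 0.09454) + 1.846 × 0.09454 = 3.132 mg/L.
DO = 8.79 − 3.132 = 5.658 mg/L.

DO ≈ 5.66 mg/L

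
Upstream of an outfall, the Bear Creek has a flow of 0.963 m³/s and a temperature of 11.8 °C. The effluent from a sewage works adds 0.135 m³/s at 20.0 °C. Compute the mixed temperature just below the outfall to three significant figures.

Flow-weighted mixing: C = (Q_r C_r + Q_w C_w)/(Q_r + Q_w)
= (0.963×11.8 + 0.135×20.0)/(0.963 + 0.135) = 14.06/1.098 = 12.81 °C.

12.8 °C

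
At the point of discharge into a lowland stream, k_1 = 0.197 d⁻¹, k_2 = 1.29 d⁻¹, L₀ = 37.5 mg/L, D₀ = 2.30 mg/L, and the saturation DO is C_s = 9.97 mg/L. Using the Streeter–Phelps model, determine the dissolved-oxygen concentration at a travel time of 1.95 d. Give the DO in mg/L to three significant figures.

DO ≈ 5.73 mg/L

k_1 L₀/(k_2−k_1) = 0.197×37.5/(1.29−0.197) = 7.388/1.093 = 6.759 mg/L.
e^(−k_1 t) = e^(−0.197×1.950) = 0.6810; e^(−k_2 t) = e^(−1.29×1.950) = 0.08082.
D = 6.759 × (0.6810 − 0.08082) + 2.30 × 0.08082 = 4.057 + 0.1859 = 4.243 mg/L.
DO = C_s − D = 9.97 − 4.243 = 5.727 mg/L.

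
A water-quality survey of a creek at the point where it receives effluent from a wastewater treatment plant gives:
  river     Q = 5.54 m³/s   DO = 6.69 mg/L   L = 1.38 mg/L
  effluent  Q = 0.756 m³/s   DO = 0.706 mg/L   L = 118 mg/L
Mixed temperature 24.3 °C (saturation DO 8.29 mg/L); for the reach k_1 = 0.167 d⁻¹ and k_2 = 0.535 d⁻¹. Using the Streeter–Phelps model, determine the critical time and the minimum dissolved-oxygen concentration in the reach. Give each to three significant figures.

Mixed DO = (5.54×6.69 + 0.756×0.706)/(5.54+0.756) = 37.60/6.296 = 5.971 mg/L.
Mixed L₀ = (5.54×1.38 + 0.756×118)/(6.296) = 96.85/6.296 = 15.38 mg/L.
Initial deficit D₀ = C_s − DO₀ = 8.29 − 5.971 = 2.319 mg/L.
t_c = (1/0.3680) ln[(0.535/0.167)(1 − 2.319×0.3680/(0.167×15.38))] = 2.717 × ln(2.140) = 2.067 d.
D_c = (0.167/0.535) × 15.38 × e^(−0.167×2.067) = 0.3121 × 15.38 × 0.7081 = 3.400 mg/L.
Minimum DO = 8.29 − 3.400 = 4.890 mg/L.

t_c ≈ 2.07 d; minimum DO ≈ 4.89 mg/L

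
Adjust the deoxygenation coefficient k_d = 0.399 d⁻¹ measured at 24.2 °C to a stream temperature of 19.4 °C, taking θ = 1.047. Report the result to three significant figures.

k_d ≈ 0.320 d⁻¹

k_d(T₂) = k_d(T₁) · θ^(T₂−T₁) = 0.399 × 1.047^(19.4−24.2)
= 0.399 × 1.047^-4.80 = 0.399 × 0.8022 = 0.3201 d⁻¹.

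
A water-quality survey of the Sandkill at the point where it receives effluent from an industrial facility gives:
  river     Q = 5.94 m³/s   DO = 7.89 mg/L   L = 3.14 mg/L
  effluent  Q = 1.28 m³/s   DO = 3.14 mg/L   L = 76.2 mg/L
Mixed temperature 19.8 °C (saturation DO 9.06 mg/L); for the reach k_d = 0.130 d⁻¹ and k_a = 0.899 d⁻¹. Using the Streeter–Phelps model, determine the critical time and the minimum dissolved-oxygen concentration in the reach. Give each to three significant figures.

t_c ≈ 0.765 d; minimum DO ≈ 6.95 mg/L

Mixed DO = (5.94×7.89 + 1.28×3.14)/(5.94+1.28) = 50.89/7.220 = 7.048 mg/L.
Mixed L₀ = (5.94×3.14 + 1.28×76.2)/(7.220) = 116.2/7.220 = 16.09 mg/L.
Initial deficit D₀ = C_s − DO₀ = 9.06 − 7.048 = 2.012 mg/L.
t_c = (1/0.7690) ln[(0.899/0.130)(1 − 2.012×0.7690/(0.130×16.09))] = 1.300 × ln(1.801) = 0.7648 d.
D_c = (0.130/0.899) × 16.09 × e^(−0.130×0.7648) = 0.1446 × 16.09 × 0.9054 = 2.107 mg/L.
Minimum DO = 9.06 − 2.107 = 6.953 mg/L.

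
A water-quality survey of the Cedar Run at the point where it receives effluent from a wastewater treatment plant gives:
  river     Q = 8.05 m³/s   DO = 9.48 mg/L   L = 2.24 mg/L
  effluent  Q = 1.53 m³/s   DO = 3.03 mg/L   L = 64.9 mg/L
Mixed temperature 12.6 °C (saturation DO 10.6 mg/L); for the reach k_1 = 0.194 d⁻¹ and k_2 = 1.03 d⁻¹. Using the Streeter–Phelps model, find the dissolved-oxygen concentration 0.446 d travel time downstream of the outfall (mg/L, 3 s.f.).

Mixed DO = (8.05×9.48 + 1.53×3.03)/(8.05+1.53) = 80.95/9.580 = 8.450 mg/L.
Mixed L₀ = (8.05×2.24 + 1.53×64.9)/(9.580) = 117.3/9.580 = 12.25 mg/L.
Initial deficit D₀ = C_s − DO₀ = 10.6 − 8.450 = 2.150 mg/L.
D(0.446) = [0.194×12.25/(1.03−0.194)](e^(−0.194×0.446) − e^(−1.03×0.446)) + 2.150 e^(−1.03×0.446)
= 2.842 × (0.9171 − 0.6317) + 2.150 × 0.6317 = 2.169 mg/L.
DO = 10.6 − 2.169 = 8.431 mg/L.

DO ≈ 8.43 mg/L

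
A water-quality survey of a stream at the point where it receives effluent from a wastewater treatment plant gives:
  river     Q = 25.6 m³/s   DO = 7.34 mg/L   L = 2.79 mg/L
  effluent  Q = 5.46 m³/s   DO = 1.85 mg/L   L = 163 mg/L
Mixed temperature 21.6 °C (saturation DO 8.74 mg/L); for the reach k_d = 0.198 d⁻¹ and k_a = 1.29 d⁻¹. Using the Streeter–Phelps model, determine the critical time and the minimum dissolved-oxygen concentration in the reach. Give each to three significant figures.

Mixed DO = (25.6×7.34 + 5.46×1.85)/(25.6+5.46) = 198.0/31.06 = 6.375 mg/L.
Mixed L₀ = (25.6×2.79 + 5.46×163)/(31.06) = 961.4/31.06 = 30.95 mg/L.
Initial deficit D₀ = C_s − DO₀ = 8.74 − 6.375 = 2.365 mg/L.
t_c = (1/1.092) ln[(1.29/0.198)(1 − 2.365×1.092/(0.198×30.95))] = 0.9158 × ln(3.770) = 1.215 d.
D_c = (0.198/1.29) × 30.95 × e^(−0.198×1.215) = 0.1535 × 30.95 × 0.7862 = 3.735 mg/L.
Minimum DO = 8.74 − 3.735 = 5.005 mg/L.

t_c ≈ 1.22 d; minimum DO ≈ 5.01 mg/L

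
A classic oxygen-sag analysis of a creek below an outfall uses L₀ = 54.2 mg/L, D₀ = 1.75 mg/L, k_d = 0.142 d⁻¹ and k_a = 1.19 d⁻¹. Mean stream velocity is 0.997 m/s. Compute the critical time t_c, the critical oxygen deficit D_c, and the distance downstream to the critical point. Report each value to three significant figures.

t_c ≈ 1.77 d; D_c ≈ 5.03 mg/L; x_c ≈ 152 km

t_c = [1/(k_a−k_d)] ln[(k_a/k_d)(1 − D₀(k_a−k_d)/(k_d L₀))]
= [1/(1.19−0.142)] ln[(1.19/0.142)(1 − 1.75×1.048/(0.142×54.2))]
= (1/1.048) ln[8.380 × 0.7617] = 0.9542 × ln(6.383) = 0.9542 × 1.854 = 1.769 d.
L(t_c) = L₀ e^(−k_d t_c) = 54.2 × 0.7779 = 42.16 mg/L, and at the critical point k_a D_c = k_d L, so D_c = (0.142/1.19) × 42.16 = 5.031 mg/L.
x_c = v t_c = 0.997 m/s × 1.769 d × 86400 s/d = 152400 m ≈ 152 km.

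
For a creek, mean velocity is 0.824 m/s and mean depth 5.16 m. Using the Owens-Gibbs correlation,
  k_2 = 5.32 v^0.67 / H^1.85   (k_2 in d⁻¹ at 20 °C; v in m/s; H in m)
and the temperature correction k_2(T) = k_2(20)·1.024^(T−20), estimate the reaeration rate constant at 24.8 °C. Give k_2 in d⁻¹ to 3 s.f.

k_2(20) = 5.32 × 0.824^0.67 / 5.16^1.85 = 5.32 × 0.8784 / 20.82 = 0.2245 d⁻¹.
k_2(24.8) = 0.2245 × 1.024^(24.8−20) = 0.2245 × 1.121 = 0.2515 d⁻¹.

k_2 ≈ 0.252 d⁻¹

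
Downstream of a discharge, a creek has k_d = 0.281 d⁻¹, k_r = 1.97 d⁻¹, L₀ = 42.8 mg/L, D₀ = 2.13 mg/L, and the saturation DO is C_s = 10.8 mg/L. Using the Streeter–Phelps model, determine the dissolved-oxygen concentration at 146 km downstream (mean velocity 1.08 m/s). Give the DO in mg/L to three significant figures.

Travel time t = x/v = 146 km / (1.08 m/s) = 146000 m / 1.08 m/s = 135200 s = 1.565 d.
k_d L₀/(k_r−k_d) = 0.281×42.8/(1.97−0.281) = 12.03/1.689 = 7.121 mg/L.
e^(−k_d t) = e^(−0.281×1.565) = 0.6443; e^(−k_r t) = e^(−1.97×1.565) = 0.04585.
D = 7.121 × (0.6443 − 0.04585) + 2.13 × 0.04585 = 4.261 + 0.09766 = 4.359 mg/L.
DO = C_s − D = 10.8 − 4.359 = 6.441 mg/L.

DO ≈ 6.44 mg/L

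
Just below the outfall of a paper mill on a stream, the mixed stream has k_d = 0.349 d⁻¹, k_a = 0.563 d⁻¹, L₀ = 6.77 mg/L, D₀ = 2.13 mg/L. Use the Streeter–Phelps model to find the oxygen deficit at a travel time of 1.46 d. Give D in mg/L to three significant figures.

k_d L₀/(k_a−k_d) = 0.349×6.77/(0.563−0.349) = 2.363/0.2140 = 11.04 mg/L.
e^(−k_d t) = e^(−0.349×1.460) = 0.6008; e^(−k_a t) = e^(−0.563×1.460) = 0.4396.
D = 11.04 × (0.6008 − 0.4396) + 2.13 × 0.4396 = 1.780 + 0.9363 = 2.716 mg/L.

D ≈ 2.72 mg/L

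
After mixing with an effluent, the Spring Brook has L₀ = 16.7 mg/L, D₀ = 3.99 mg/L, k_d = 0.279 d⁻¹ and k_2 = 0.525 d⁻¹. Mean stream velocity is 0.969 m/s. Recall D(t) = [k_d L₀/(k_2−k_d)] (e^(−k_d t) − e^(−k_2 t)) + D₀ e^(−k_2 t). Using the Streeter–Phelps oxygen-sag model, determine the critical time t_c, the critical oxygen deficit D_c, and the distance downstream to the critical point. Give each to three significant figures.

At the critical point dD/dt = 0, so k_d L₀ e^(−k_d t) = k_2 D. Substituting D(t) from the Streeter–Phelps equation and solving for t gives
t_c = ln[(k_2/k_d)(1 − D₀(k_2−k_d)/(k_d L₀))] / (k_2−k_d).
Here k_2−k_d = 0.2460 d⁻¹ and 1 − D₀(k_2−k_d)/(k_d L₀) = 1 − 3.99×0.2460/(0.279×16.7) = 0.7893, so
t_c = ln(1.882 × 0.7893) / 0.2460 = 0.3956 / 0.2460 = 1.608 d.
L(t_c) = L₀ e^(−k_d t_c) = 16.7 × 0.6385 = 10.66 mg/L, and at the critical point k_2 D_c = k_d L, so D_c = (0.279/0.525) × 10.66 = 5.666 mg/L.
x_c = v t_c = 0.969 m/s × 1.608 d × 86400 s/d = 134600 m ≈ 135 km.

t_c ≈ 1.61 d; D_c ≈ 5.67 mg/L; x_c ≈ 135 km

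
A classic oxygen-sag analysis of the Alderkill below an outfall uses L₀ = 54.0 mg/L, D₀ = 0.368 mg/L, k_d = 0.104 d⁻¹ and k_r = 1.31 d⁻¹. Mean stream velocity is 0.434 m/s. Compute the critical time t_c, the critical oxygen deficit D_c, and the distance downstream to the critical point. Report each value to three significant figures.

At the critical point dD/dt = 0, so k_d L₀ e^(−k_d t) = k_r D. Substituting D(t) from the Streeter–Phelps equation and solving for t gives
t_c = ln[(k_r/k_d)(1 − D₀(k_r−k_d)/(k_d L₀))] / (k_r−k_d).
Here k_r−k_d = 1.206 d⁻¹ and 1 − D₀(k_r−k_d)/(k_d L₀) = 1 − 0.368×1.206/(0.104×54.0) = 0.9210, so
t_c = ln(12.60 × 0.9210) / 1.206 = 2.451 / 1.206 = 2.032 d.
D_c = (k_d/k_r) L₀ e^(−k_d t_c) = (0.104/1.31) × 54.0 × e^(−0.104×2.032) = 0.07939 × 54.0 × 0.8095 = 3.470 mg/L.
x_c = v t_c = 0.434 m/s × 2.032 d × 86400 s/d = 76210 m ≈ 76.2 km.

t_c ≈ 2.03 d; D_c ≈ 3.47 mg/L; x_c ≈ 76.2 km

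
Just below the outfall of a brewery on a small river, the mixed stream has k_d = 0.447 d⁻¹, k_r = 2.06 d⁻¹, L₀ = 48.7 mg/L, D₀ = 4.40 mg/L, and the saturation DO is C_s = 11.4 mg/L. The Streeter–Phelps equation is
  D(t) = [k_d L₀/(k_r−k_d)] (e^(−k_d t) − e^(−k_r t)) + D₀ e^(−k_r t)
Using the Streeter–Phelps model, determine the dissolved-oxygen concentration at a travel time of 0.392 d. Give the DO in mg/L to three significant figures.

DO ≈ 4.13 mg/L

k_d L₀/(k_r−k_d) = 0.447×48.7/(2.06−0.447) = 21.77/1.613 = 13.50 mg/L.
e^(−k_d t) = e^(−0.447×0.3920) = 0.8393; e^(−k_r t) = e^(−2.06×0.3920) = 0.4460.
D = 13.50 × (0.8393 − 0.4460) + 4.40 × 0.4460 = 5.308 + 1.962 = 7.270 mg/L.
DO = C_s − D = 11.4 − 7.270 = 4.130 mg/L.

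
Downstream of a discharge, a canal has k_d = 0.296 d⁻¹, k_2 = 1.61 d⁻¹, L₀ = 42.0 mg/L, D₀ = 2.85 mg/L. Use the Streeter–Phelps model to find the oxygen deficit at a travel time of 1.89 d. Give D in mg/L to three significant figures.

D ≈ 5.09 mg/L

k_d L₀/(k_2−k_d) = 0.296×42.0/(1.61−0.296) = 12.43/1.314 = 9.461 mg/L.
e^(−k_d t) = e^(−0.296×1.890) = 0.5715; e^(−k_2 t) = e^(−1.61×1.890) = 0.04770.
D = 9.461 × (0.5715 − 0.04770) + 2.85 × 0.04770 = 4.956 + 0.1359 = 5.092 mg/L.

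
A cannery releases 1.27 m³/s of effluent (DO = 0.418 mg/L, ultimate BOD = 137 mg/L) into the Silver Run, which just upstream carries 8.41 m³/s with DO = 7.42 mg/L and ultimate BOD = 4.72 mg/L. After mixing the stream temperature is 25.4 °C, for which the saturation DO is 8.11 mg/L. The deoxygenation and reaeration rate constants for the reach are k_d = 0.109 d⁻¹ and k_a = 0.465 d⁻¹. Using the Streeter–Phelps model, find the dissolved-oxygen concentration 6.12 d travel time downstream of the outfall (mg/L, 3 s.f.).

Mixed DO = (8.41×7.42 + 1.27×0.418)/(8.41+1.27) = 62.93/9.680 = 6.501 mg/L.
Mixed L₀ = (8.41×4.72 + 1.27×137)/(9.680) = 213.7/9.680 = 22.07 mg/L.
Initial deficit D₀ = C_s − DO₀ = 8.11 − 6.501 = 1.609 mg/L.
D(6.12) = [0.109×22.07/(0.465−0.109)](e^(−0.109×6.12) − e^(−0.465×6.12)) + 1.609 e^(−0.465×6.12)
= 6.759 × (0.5132 − 0.05809) + 1.609 × 0.05809 = 3.170 mg/L.
DO = 8.11 − 3.170 = 4.940 mg/L.

DO ≈ 4.94 mg/L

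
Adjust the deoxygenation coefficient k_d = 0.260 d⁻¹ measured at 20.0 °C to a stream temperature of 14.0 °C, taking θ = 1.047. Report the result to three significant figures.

k_d(T₂) = k_d(T₁) · θ^(T₂−T₁) = 0.260 × 1.047^(14.0−20.0)
= 0.260 × 1.047^-6.00 = 0.260 × 0.7591 = 0.1974 d⁻¹.

k_d ≈ 0.197 d⁻¹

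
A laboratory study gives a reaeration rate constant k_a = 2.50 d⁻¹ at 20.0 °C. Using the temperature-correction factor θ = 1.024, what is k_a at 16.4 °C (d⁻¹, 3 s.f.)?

k_a(T₂) = k_a(T₁) · θ^(T₂−T₁) = 2.50 × 1.024^(16.4−20.0)
= 2.50 × 1.024^-3.60 = 2.50 × 0.9182 = 2.295 d⁻¹.

k_a ≈ 2.30 d⁻¹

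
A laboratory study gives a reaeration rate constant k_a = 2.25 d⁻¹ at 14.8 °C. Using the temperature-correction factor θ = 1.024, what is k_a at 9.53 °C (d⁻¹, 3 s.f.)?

k_a(T₂) = k_a(T₁) · θ^(T₂−T₁) = 2.25 × 1.024^(9.53−14.8)
= 2.25 × 1.024^-5.27 = 2.25 × 0.8825 = 1.986 d⁻¹.

k_a ≈ 1.99 d⁻¹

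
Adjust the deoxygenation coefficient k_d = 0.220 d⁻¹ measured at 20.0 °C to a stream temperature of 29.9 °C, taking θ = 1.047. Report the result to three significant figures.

k_d ≈ 0.347 d⁻¹

k_d(T₂) = k_d(T₁) · θ^(T₂−T₁) = 0.220 × 1.047^(29.9−20.0)
= 0.220 × 1.047^9.90 = 0.220 × 1.576 = 0.3467 d⁻¹.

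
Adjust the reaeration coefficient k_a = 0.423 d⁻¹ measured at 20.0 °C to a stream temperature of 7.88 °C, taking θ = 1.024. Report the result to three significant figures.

k_a(T₂) = k_a(T₁) · θ^(T₂−T₁) = 0.423 × 1.024^(7.88−20.0)
= 0.423 × 1.024^-12.1 = 0.423 × 0.7502 = 0.3173 d⁻¹.

k_a ≈ 0.317 d⁻¹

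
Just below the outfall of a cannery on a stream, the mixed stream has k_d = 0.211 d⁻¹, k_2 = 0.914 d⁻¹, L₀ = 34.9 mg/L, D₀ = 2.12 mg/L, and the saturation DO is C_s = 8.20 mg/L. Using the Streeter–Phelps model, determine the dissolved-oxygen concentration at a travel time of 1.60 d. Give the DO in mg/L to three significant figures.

DO ≈ 2.66 mg/L

k_d L₀/(k_2−k_d) = 0.211×34.9/(0.914−0.211) = 7.364/0.7030 = 10.47 mg/L.
e^(−k_d t) = e^(−0.211×1.600) = 0.7135; e^(−k_2 t) = e^(−0.914×1.600) = 0.2317.
D = 10.47 × (0.7135 − 0.2317) + 2.12 × 0.2317 = 5.047 + 0.4912 = 5.538 mg/L.
DO = C_s − D = 8.20 − 5.538 = 2.662 mg/L.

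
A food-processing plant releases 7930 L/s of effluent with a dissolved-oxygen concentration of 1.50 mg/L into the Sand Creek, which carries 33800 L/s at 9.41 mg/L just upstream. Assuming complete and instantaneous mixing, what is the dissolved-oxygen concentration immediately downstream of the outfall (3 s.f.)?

7.91 mg/L

Flow-weighted mixing: C = (Q_r C_r + Q_w C_w)/(Q_r + Q_w)
= (33800×9.41 + 7930×1.50)/(33800 + 7930) = 330000/41730 = 7.907 mg/L.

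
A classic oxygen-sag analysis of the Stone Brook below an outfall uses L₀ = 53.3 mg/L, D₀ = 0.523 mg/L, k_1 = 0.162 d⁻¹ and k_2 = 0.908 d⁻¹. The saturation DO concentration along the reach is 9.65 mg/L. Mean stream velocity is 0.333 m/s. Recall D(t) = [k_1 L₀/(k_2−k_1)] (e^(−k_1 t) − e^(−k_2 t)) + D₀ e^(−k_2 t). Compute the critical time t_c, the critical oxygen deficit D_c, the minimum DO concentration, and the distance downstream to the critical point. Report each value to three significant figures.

t_c = [1/(k_2−k_1)] ln[(k_2/k_1)(1 − D₀(k_2−k_1)/(k_1 L₀))]
= [1/(0.908−0.162)] ln[(0.908/0.162)(1 − 0.523×0.7460/(0.162×53.3))]
= (1/0.7460) ln[5.605 × 0.9548] = 1.340 × ln(5.352) = 1.340 × 1.677 = 2.249 d.
L(t_c) = L₀ e^(−k_1 t_c) = 53.3 × 0.6947 = 37.03 mg/L, and at the critical point k_2 D_c = k_1 L, so D_c = (0.162/0.908) × 37.03 = 6.606 mg/L.
Minimum DO = C_s − D_c = 9.65 − 6.606 = 3.044 mg/L.
x_c = v t_c = 0.333 m/s × 2.249 d × 86400 s/d = 64690 m ≈ 64.7 km.

t_c ≈ 2.25 d; D_c ≈ 6.61 mg/L; min DO ≈ 3.04 mg/L; x_c ≈ 64.7 km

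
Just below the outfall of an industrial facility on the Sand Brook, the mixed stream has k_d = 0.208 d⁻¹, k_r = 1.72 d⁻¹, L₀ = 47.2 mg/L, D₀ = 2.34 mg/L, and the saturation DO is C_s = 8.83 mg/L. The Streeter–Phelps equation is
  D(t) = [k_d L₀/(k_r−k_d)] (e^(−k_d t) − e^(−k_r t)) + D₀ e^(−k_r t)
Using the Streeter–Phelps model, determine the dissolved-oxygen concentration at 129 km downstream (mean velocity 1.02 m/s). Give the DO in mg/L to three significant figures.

Travel time t = x/v = 129 km / (1.02 m/s) = 129000 m / 1.02 m/s = 126500 s = 1.464 d.
k_d L₀/(k_r−k_d) = 0.208×47.2/(1.72−0.208) = 9.818/1.512 = 6.493 mg/L.
e^(−k_d t) = e^(−0.208×1.464) = 0.7375; e^(−k_r t) = e^(−1.72×1.464) = 0.08064.
D = 6.493 × (0.7375 − 0.08064) + 2.34 × 0.08064 = 4.265 + 0.1887 = 4.454 mg/L.
DO = C_s − D = 8.83 − 4.454 = 4.376 mg/L.

DO ≈ 4.38 mg/L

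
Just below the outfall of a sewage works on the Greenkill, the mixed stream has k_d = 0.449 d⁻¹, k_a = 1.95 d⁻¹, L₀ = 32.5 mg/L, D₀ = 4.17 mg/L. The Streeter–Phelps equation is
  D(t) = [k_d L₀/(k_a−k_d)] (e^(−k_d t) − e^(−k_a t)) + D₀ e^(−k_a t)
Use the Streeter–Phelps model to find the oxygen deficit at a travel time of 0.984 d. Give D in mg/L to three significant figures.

k_d L₀/(k_a−k_d) = 0.449×32.5/(1.95−0.449) = 14.59/1.501 = 9.722 mg/L.
e^(−k_d t) = e^(−0.449×0.9840) = 0.6429; e^(−k_a t) = e^(−1.95×0.9840) = 0.1468.
D = 9.722 × (0.6429 − 0.1468) + 4.17 × 0.1468 = 4.823 + 0.6121 = 5.435 mg/L.

D ≈ 5.43 mg/L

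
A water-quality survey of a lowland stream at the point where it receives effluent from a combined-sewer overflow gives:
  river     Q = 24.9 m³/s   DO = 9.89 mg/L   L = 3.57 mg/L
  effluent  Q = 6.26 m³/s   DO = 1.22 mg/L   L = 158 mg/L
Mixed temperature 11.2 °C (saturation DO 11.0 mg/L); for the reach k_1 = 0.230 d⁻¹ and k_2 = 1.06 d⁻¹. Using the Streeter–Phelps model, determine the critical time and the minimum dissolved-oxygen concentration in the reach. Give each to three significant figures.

Mixed DO = (24.9×9.89 + 6.26×1.22)/(24.9+6.26) = 253.9/31.16 = 8.148 mg/L.
Mixed L₀ = (24.9×3.57 + 6.26×158)/(31.16) = 1078/31.16 = 34.59 mg/L.
Initial deficit D₀ = C_s − DO₀ = 11.0 − 8.148 = 2.852 mg/L.
t_c = (1/0.8300) ln[(1.06/0.230)(1 − 2.852×0.8300/(0.230×34.59))] = 1.205 × ln(3.238) = 1.415 d.
D_c = (0.230/1.06) × 34.59 × e^(−0.230×1.415) = 0.2170 × 34.59 × 0.7221 = 5.421 mg/L.
Minimum DO = 11.0 − 5.421 = 5.579 mg/L.

t_c ≈ 1.42 d; minimum DO ≈ 5.58 mg/L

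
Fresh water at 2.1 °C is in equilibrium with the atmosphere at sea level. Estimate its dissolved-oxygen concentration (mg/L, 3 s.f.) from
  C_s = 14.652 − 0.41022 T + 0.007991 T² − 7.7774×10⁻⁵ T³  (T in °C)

C_s ≈ 13.8 mg/L

C_s = 14.652 − 0.41022×2.1 + 0.007991×2.1² − 7.7774×10⁻⁵×2.1³ = 13.83 mg/L.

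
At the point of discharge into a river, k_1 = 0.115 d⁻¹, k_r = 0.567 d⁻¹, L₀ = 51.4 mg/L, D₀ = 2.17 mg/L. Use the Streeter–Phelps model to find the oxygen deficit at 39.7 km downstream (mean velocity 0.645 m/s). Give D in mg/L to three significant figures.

Travel time t = x/v = 39.7 km / (0.645 m/s) = 39700 m / 0.645 m/s = 61550 s = 0.7124 d.
k_1 L₀/(k_r−k_1) = 0.115×51.4/(0.567−0.115) = 5.911/0.4520 = 13.08 mg/L.
e^(−k_1 t) = e^(−0.115×0.7124) = 0.9213; e^(−k_r t) = e^(−0.567×0.7124) = 0.6677.
D = 13.08 × (0.9213 − 0.6677) + 2.17 × 0.6677 = 3.317 + 1.449 = 4.766 mg/L.

D ≈ 4.77 mg/L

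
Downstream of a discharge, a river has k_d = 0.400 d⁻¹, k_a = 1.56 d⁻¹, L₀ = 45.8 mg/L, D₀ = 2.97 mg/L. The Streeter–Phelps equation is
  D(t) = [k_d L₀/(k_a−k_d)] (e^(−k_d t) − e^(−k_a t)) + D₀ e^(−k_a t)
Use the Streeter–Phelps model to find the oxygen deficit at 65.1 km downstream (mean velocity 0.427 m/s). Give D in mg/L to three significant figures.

D ≈ 6.98 mg/L

Travel time t = x/v = 65.1 km / (0.427 m/s) = 65100 m / 0.427 m/s = 152500 s = 1.765 d.
k_d L₀/(k_a−k_d) = 0.400×45.8/(1.56−0.400) = 18.32/1.160 = 15.79 mg/L.
e^(−k_d t) = e^(−0.400×1.765) = 0.4937; e^(−k_a t) = e^(−1.56×1.765) = 0.06375.
D = 15.79 × (0.4937 − 0.06375) + 2.97 × 0.06375 = 6.790 + 0.1893 = 6.980 mg/L.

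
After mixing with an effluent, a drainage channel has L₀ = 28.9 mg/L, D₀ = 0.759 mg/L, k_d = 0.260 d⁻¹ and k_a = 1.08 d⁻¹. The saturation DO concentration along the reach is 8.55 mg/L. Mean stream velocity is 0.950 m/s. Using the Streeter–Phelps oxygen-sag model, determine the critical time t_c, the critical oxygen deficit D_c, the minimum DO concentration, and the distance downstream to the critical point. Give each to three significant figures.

t_c = [1/(k_a−k_d)] ln[(k_a/k_d)(1 − D₀(k_a−k_d)/(k_d L₀))]
= [1/(1.08−0.260)] ln[(1.08/0.260)(1 − 0.759×0.8200/(0.260×28.9))]
= (1/0.8200) ln[4.154 × 0.9172] = 1.220 × ln(3.810) = 1.220 × 1.338 = 1.631 d.
D_c = (k_d/k_a) L₀ e^(−k_d t_c) = (0.260/1.08) × 28.9 × e^(−0.260×1.631) = 0.2407 × 28.9 × 0.6544 = 4.553 mg/L.
Minimum DO = C_s − D_c = 8.55 − 4.553 = 3.997 mg/L.
x_c = v t_c = 0.950 m/s × 1.631 d × 86400 s/d = 133900 m ≈ 134 km.

t_c ≈ 1.63 d; D_c ≈ 4.55 mg/L; min DO ≈ 4.00 mg/L; x_c ≈ 134 km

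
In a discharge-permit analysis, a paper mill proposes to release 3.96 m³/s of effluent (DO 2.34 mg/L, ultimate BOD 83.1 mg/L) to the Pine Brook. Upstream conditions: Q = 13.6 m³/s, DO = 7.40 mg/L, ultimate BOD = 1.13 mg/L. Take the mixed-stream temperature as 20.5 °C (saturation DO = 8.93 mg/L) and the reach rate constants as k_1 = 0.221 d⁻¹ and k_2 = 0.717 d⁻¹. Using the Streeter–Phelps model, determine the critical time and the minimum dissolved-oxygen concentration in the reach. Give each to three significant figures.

Mixed DO = (13.6×7.40 + 3.96×2.34)/(13.6+3.96) = 109.9/17.56 = 6.259 mg/L.
Mixed L₀ = (13.6×1.13 + 3.96×83.1)/(17.56) = 344.4/17.56 = 19.62 mg/L.
Initial deficit D₀ = C_s − DO₀ = 8.93 − 6.259 = 2.671 mg/L.
t_c = (1/0.4960) ln[(0.717/0.221)(1 − 2.671×0.4960/(0.221×19.62))] = 2.016 × ln(2.253) = 1.637 d.
D_c = (0.221/0.717) × 19.62 × e^(−0.221×1.637) = 0.3082 × 19.62 × 0.6964 = 4.210 mg/L.
Minimum DO = 8.93 − 4.210 = 4.720 mg/L.

t_c ≈ 1.64 d; minimum DO ≈ 4.72 mg/L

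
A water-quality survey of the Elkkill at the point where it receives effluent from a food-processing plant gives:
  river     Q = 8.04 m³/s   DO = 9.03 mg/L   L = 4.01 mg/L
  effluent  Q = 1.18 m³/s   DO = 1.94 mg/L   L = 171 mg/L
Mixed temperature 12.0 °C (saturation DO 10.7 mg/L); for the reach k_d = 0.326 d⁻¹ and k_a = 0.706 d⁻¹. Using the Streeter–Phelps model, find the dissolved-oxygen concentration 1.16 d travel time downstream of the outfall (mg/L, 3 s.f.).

Mixed DO = (8.04×9.03 + 1.18×1.94)/(8.04+1.18) = 74.89/9.220 = 8.123 mg/L.
Mixed L₀ = (8.04×4.01 + 1.18×171)/(9.220) = 234.0/9.220 = 25.38 mg/L.
Initial deficit D₀ = C_s − DO₀ = 10.7 − 8.123 = 2.577 mg/L.
D(1.16) = [0.326×25.38/(0.706−0.326)](e^(−0.326×1.16) − e^(−0.706×1.16)) + 2.577 e^(−0.706×1.16)
= 21.77 × (0.6851 − 0.4409) + 2.577 × 0.4409 = 6.454 mg/L.
DO = 10.7 − 6.454 = 4.246 mg/L.

DO ≈ 4.25 mg/L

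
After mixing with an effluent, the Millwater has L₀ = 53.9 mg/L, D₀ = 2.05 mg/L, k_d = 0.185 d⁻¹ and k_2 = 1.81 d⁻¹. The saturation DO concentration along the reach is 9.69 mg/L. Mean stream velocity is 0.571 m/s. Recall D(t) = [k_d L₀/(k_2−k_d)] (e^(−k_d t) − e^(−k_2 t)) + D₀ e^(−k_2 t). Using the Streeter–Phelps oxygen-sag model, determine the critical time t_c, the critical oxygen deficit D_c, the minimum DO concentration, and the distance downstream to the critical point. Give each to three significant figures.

t_c ≈ 1.15 d; D_c ≈ 4.45 mg/L; min DO ≈ 5.24 mg/L; x_c ≈ 56.9 km

At the critical point dD/dt = 0, so k_d L₀ e^(−k_d t) = k_2 D. Substituting D(t) from the Streeter–Phelps equation and solving for t gives
t_c = ln[(k_2/k_d)(1 − D₀(k_2−k_d)/(k_d L₀))] / (k_2−k_d).
Here k_2−k_d = 1.625 d⁻¹ and 1 − D₀(k_2−k_d)/(k_d L₀) = 1 − 2.05×1.625/(0.185×53.9) = 0.6659, so
t_c = ln(9.784 × 0.6659) / 1.625 = 1.874 / 1.625 = 1.153 d.
D_c = (k_d/k_2) L₀ e^(−k_d t_c) = (0.185/1.81) × 53.9 × e^(−0.185×1.153) = 0.1022 × 53.9 × 0.8079 = 4.451 mg/L.
Minimum DO = C_s − D_c = 9.69 − 4.451 = 5.239 mg/L.
x_c = v t_c = 0.571 m/s × 1.153 d × 86400 s/d = 56900 m ≈ 56.9 km.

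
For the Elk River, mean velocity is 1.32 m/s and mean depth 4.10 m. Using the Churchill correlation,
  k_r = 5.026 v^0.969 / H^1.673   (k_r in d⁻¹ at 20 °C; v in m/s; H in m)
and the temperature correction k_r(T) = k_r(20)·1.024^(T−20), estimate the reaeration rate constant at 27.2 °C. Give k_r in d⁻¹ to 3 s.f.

k_r(20) = 5.026 × 1.32^0.969 / 4.10^1.673 = 5.026 × 1.309 / 10.60 = 0.6207 d⁻¹.
k_r(27.2) = 0.6207 × 1.024^(27.2−20) = 0.6207 × 1.186 = 0.7363 d⁻¹.

k_r ≈ 0.736 d⁻¹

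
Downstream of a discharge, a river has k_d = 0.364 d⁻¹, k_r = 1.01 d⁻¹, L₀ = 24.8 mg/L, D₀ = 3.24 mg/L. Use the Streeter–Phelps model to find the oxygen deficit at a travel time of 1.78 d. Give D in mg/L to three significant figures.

D ≈ 5.53 mg/L

k_d L₀/(k_r−k_d) = 0.364×24.8/(1.01−0.364) = 9.027/0.6460 = 13.97 mg/L.
e^(−k_d t) = e^(−0.364×1.780) = 0.5231; e^(−k_r t) = e^(−1.01×1.780) = 0.1657.
D = 13.97 × (0.5231 − 0.1657) + 3.24 × 0.1657 = 4.995 + 0.5367 = 5.532 mg/L.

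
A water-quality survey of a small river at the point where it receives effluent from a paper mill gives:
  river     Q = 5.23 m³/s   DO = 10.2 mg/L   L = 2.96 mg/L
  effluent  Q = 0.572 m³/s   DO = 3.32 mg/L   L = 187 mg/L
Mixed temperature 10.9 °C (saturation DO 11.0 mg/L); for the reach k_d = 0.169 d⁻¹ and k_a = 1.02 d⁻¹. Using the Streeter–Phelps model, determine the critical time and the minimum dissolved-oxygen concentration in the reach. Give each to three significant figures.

t_c ≈ 1.60 d; minimum DO ≈ 8.33 mg/L

Mixed DO = (5.23×10.2 + 0.572×3.32)/(5.23+0.572) = 55.25/5.802 = 9.522 mg/L.
Mixed L₀ = (5.23×2.96 + 0.572×187)/(5.802) = 122.4/5.802 = 21.10 mg/L.
Initial deficit D₀ = C_s − DO₀ = 11.0 − 9.522 = 1.478 mg/L.
t_c = (1/0.8510) ln[(1.02/0.169)(1 − 1.478×0.8510/(0.169×21.10))] = 1.175 × ln(3.907) = 1.601 d.
D_c = (0.169/1.02) × 21.10 × e^(−0.169×1.601) = 0.1657 × 21.10 × 0.7629 = 2.668 mg/L.
Minimum DO = 11.0 − 2.668 = 8.332 mg/L.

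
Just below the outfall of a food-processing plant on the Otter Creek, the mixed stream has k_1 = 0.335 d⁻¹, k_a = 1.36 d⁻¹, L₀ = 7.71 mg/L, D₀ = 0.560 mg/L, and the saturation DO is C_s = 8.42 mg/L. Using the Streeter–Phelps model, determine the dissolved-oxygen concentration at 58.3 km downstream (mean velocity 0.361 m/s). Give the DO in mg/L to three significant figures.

Travel time t = x/v = 58.3 km / (0.361 m/s) = 58300 m / 0.361 m/s = 161500 s = 1.869 d.
k_1 L₀/(k_a−k_1) = 0.335×7.71/(1.36−0.335) = 2.583/1.025 = 2.520 mg/L.
e^(−k_1 t) = e^(−0.335×1.869) = 0.5346; e^(−k_a t) = e^(−1.36×1.869) = 0.07870.
D = 2.520 × (0.5346 − 0.07870) + 0.560 × 0.07870 = 1.149 + 0.04407 = 1.193 mg/L.
DO = C_s − D = 8.42 − 1.193 = 7.227 mg/L.

DO ≈ 7.23 mg/L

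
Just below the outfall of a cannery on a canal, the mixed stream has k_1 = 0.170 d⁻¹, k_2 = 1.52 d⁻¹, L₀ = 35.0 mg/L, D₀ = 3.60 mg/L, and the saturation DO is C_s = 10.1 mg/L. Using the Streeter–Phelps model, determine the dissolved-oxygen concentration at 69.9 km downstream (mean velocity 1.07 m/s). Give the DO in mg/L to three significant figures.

Travel time t = x/v = 69.9 km / (1.07 m/s) = 69900 m / 1.07 m/s = 65330 s = 0.7561 d.
k_1 L₀/(k_2−k_1) = 0.170×35.0/(1.52−0.170) = 5.950/1.350 = 4.407 mg/L.
e^(−k_1 t) = e^(−0.170×0.7561) = 0.8794; e^(−k_2 t) = e^(−1.52×0.7561) = 0.3169.
D = 4.407 × (0.8794 − 0.3169) + 3.60 × 0.3169 = 2.479 + 1.141 = 3.620 mg/L.
DO = C_s − D = 10.1 − 3.620 = 6.480 mg/L.

DO ≈ 6.48 mg/L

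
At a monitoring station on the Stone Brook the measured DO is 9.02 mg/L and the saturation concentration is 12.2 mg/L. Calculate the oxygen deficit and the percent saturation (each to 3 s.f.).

D = C_s − C = 12.2 − 9.02 = 3.18 mg/L.
% saturation = 9.02/12.2 × 100 = 73.9 %.

D ≈ 3.18 mg/L; 73.9 % saturation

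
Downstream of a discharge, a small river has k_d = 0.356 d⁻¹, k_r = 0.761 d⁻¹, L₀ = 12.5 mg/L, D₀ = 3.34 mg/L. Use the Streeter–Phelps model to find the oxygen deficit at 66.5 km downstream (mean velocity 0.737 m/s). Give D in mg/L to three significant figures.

Travel time t = x/v = 66.5 km / (0.737 m/s) = 66500 m / 0.737 m/s = 90230 s = 1.044 d.
k_d L₀/(k_r−k_d) = 0.356×12.5/(0.761−0.356) = 4.450/0.4050 = 10.99 mg/L.
e^(−k_d t) = e^(−0.356×1.044) = 0.6895; e^(−k_r t) = e^(−0.761×1.044) = 0.4517.
D = 10.99 × (0.6895 − 0.4517) + 3.34 × 0.4517 = 2.613 + 1.509 = 4.122 mg/L.

D ≈ 4.12 mg/L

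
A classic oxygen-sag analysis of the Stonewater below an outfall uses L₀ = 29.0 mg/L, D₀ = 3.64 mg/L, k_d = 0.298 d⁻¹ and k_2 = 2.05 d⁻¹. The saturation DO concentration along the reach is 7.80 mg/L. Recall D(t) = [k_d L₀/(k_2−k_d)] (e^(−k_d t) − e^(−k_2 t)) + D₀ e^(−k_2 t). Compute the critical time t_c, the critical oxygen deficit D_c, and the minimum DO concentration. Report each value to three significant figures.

With k_2/k_d = 6.879 and 1 − D₀(k_2−k_d)/(k_d L₀) = 0.2621,
t_c = ln(6.879 × 0.2621) / (2.05 − 0.298) = ln(1.803) / 1.752 = 0.5893/1.752 = 0.3364 d.
D_c = (k_d/k_2) L₀ e^(−k_d t_c) = (0.298/2.05) × 29.0 × e^(−0.298×0.3364) = 0.1454 × 29.0 × 0.9046 = 3.814 mg/L.
Minimum DO = C_s − D_c = 7.80 − 3.814 = 3.986 mg/L.

t_c ≈ 0.336 d; D_c ≈ 3.81 mg/L; min DO ≈ 3.99 mg/L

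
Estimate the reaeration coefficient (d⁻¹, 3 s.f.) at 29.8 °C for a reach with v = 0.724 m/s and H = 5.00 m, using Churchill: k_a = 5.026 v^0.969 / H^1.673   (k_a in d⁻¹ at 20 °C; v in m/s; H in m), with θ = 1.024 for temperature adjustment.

k_a(20) = 5.026 × 0.724^0.969 / 5.00^1.673 = 5.026 × 0.7313 / 14.77 = 0.2488 d⁻¹.
k_a(29.8) = 0.2488 × 1.024^(29.8−20) = 0.2488 × 1.262 = 0.3140 d⁻¹.

k_a ≈ 0.314 d⁻¹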